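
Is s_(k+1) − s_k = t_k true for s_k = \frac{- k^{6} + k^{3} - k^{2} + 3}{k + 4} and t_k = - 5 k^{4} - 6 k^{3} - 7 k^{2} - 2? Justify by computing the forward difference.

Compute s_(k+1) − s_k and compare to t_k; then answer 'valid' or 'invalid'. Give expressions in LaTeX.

s_(k+1) = (-(k + 1)**6 + (k + 1)**3 - (k + 1)**2 + 3)/(k + 5)
s_(k+1) − s_k = (-5*k**6 - 39*k**5 - 80*k**4 - 93*k**3 - 52*k**2 - 21*k - 7)/(k**2 + 9*k + 20)
(s_(k+1) − s_k) − t_k = 3*(4*k**5 + 27*k**4 + 30*k**3 + 30*k**2 - k + 11)/(k**2 + 9*k + 20)

Invalid: residual \frac{3 \left(4 k^{5} + 27 k^{4} + 30 k^{3} + 30 k^{2} - k + 11\right)}{k^{2} + 9 k + 20} ≠ 0.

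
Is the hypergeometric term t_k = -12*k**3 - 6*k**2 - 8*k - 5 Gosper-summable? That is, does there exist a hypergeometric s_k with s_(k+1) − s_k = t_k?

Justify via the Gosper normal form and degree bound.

Ratio r(k) = (12*k**3 + 42*k**2 + 56*k + 31)/(12*k**3 + 6*k**2 + 8*k + 5).
Normal form (A,B,C) = (1, 1, k**3 + k**2/2 + 2*k/3 + 5/12).
Key eq: (1)·f(k+1) = (1)·f(k) + (k**3 + k**2/2 + 2*k/3 + 5/12).
d = 4 from the (0,0,3) case.
Coefficient equations give f(k) = k*(3*k**3 - 4*k**2 + 4*k + 2)/12.
Get s_k = R·t_k = k*(-3*k**3 + 4*k**2 - 4*k - 2) with R(k) = B(k−1)f(k)/C(k) = k*(3*k**3 - 4*k**2 + 4*k + 2)/(12*k**3 + 6*k**2 + 8*k + 5).
Verify: -12*k**3 - 6*k**2 - 8*k - 5 matches t_k.

Yes. s_k = k*(-3*k**3 + 4*k**2 - 4*k - 2).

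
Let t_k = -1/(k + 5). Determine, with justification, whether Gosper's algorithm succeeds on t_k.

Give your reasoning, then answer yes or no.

No; the coefficient equations for f are inconsistent.

Ratio r(k) = (k + 5)/(k + 6).
Gosper form: A/B · C(k+1)/C(k) with A=k + 5, B=k + 6, C=1.
f must satisfy (k + 5)·f(k+1) − (k + 5)·f(k) = 1.
d = 0 from the (1,1,0) case.
Put f(k) = c0: A·f(k+1) − B(k−1)·f(k) − C = -1; need -1 = 0 — inconsistent ⇒ no f, not summable.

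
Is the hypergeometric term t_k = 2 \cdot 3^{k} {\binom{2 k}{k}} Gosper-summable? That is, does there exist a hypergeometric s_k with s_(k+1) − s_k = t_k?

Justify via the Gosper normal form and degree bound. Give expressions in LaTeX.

No — negative degree bound, so no certificate f.

Ratio r(k) = 6*(2*k + 1)/(k + 1).
Gosper form: A/B · C(k+1)/C(k) with A=12*k + 6, B=k + 1, C=1.
Need (12*k + 6)·f(k+1) − (k)·f(k) = 1.
d = -1 from the (1,1,0) case.
deg f ≤ -1 is impossible — no certificate.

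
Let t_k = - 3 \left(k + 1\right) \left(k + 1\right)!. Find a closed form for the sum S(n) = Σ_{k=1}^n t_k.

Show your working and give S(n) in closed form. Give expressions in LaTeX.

Ratio r(k) = (k + 2)**2/(k + 1).
Factor: A=k + 2; B=1; C=k + 1.
Key eq: (k + 2)·f(k+1) = (1)·f(k) + (k + 1).
Degrees (1,0,1) ⇒ d ≤ 0.
A polynomial solution: f(k) = 1.
So s_k = (B(k−1)f/C)·t_k = (1/(k + 1))·t_k = -3*factorial(k + 1).
s_(k+1) − s_k = -3*(k + 1)*factorial(k + 1) = t_k.
Telescope: S(n) = s_(n+1) − s_(1) = -3*factorial(n + 2) − (-6) = 6 - 3*factorial(n + 2).

S(n) = 6 - 3 \left(n + 2\right)!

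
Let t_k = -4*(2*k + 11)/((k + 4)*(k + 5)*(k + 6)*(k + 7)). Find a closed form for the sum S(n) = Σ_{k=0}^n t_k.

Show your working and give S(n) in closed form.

Ratio r(k) = (k + 4)*(2*k + 13)/((k + 8)*(2*k + 11)).
Normal form (A,B,C) = (k + 4, k + 8, k + 11/2).
f must satisfy (k + 4)·f(k+1) − (k + 7)·f(k) = k + 11/2.
deg f ≤ 3 (via 1,1,1).
Solve for f: f(k) = k*(k + 5)*(k + 10)/48 (degree 3 ≤ 3).
Certificate R = B(k−1)f/C = k*(k + 5)*(k + 7)*(k + 10)/(24*(2*k + 11)) gives s_k = k*(-k - 10)/(6*(k**2 + 10*k + 24)).
Check: Δs_k = 4*(-2*k - 11)/(k**4 + 22*k**3 + 179*k**2 + 638*k + 840). ✓
Evaluate: s_(n+1) = (-n**2 - 12*n - 11)/(6*(n**2 + 12*n + 35)); subtract s_(0) = 0 ⇒ S(n) = (-n**2 - 12*n - 11)/(6*(n**2 + 12*n + 35)).

S(n) = (-n**2 - 12*n - 11)/(6*(n**2 + 12*n + 35))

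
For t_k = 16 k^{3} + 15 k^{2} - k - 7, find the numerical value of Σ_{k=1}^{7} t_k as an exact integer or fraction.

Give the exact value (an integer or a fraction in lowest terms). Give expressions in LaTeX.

t_(k+1)/t_k = (16*k**3 + 63*k**2 + 77*k + 23)/(16*k**3 + 15*k**2 - k - 7).
Gosper form: A/B · C(k+1)/C(k) with A=1, B=1, C=k**3 + 15*k**2/16 - k/16 - 7/16.
Need (1)·f(k+1) − (1)·f(k) = k**3 + 15*k**2/16 - k/16 - 7/16.
deg f ≤ 4 (via 0,0,3).
Coefficient equations give f(k) = k*(4*k**3 - 3*k**2 - 4*k - 4)/16.
Certificate R = B(k−1)f/C = k*(4*k**3 - 3*k**2 - 4*k - 4)/(16*k**3 + 15*k**2 - k - 7) gives s_k = k*(4*k**3 - 3*k**2 - 4*k - 4).
Δs = 16*k**3 + 15*k**2 - k - 7, as required.
Evaluate s at k=8 and k=1: 14560 and -7; difference 14567.

Σ = 14567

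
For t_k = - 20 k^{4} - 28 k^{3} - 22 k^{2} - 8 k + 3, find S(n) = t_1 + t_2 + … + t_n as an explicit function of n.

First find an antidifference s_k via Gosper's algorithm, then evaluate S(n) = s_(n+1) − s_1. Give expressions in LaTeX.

Ratio r(k) = (20*k**4 + 108*k**3 + 226*k**2 + 216*k + 75)/(20*k**4 + 28*k**3 + 22*k**2 + 8*k - 3).
Gosper form: A/B · C(k+1)/C(k) with A=1, B=1, C=k**4 + 7*k**3/5 + 11*k**2/10 + 2*k/5 - 3/20.
Key eq: (1)·f(k+1) = (1)·f(k) + (k**4 + 7*k**3/5 + 11*k**2/10 + 2*k/5 - 3/20).
d = 5 from the (0,0,4) case.
Coefficient equations give f(k) = k*(4*k**4 - 3*k**3 - 4)/20.
Get s_k = R·t_k = k*(-4*k**4 + 3*k**3 + 4) with R(k) = B(k−1)f(k)/C(k) = k*(4*k**4 - 3*k**3 - 4)/(20*k**4 + 28*k**3 + 22*k**2 + 8*k - 3).
Δs = -20*k**4 - 28*k**3 - 22*k**2 - 8*k + 3, as required.
s_(n+1) = -4*n**5 - 17*n**4 - 28*n**3 - 22*n**2 - 4*n + 3 and s_(1) = 3, so S(n) = n*(-4*n**4 - 17*n**3 - 28*n**2 - 22*n - 4).

S(n) = n \left(- 4 n^{4} - 17 n^{3} - 28 n^{2} - 22 n - 4\right)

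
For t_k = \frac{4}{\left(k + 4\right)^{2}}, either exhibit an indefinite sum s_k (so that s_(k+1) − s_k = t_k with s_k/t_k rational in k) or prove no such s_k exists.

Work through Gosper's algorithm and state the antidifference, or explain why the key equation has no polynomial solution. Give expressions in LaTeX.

not Gosper-summable; s_k does not exist

Step 1: r(k) = (k + 4)**2/(k + 5)**2.
Normal form (A,B,C) = (k**2 + 8*k + 16, k**2 + 10*k + 25, 1).
Need (k**2 + 8*k + 16)·f(k+1) − (k**2 + 8*k + 16)·f(k) = 1.
Bound: deg f ≤ 0.
Write f(k) = c0. Then LHS − RHS = -1, requiring -1 = 0: contradictory. No certificate.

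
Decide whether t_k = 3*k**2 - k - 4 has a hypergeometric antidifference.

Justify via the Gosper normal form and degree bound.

Compute t_(k+1)/t_k: get (k - 3*(k + 1)**2 + 5)/(-3*k**2 + k + 4).
So A=1 and B=1, with C=k**2 - k/3 - 4/3.
f must satisfy (1)·f(k+1) − (1)·f(k) = k**2 - k/3 - 4/3.
From deg A=0, deg B=0, deg C=2: d=3.
Match coefficients ⇒ f(k) = k*(k - 3)*(k + 1)/3.
Get s_k = R·t_k = k*(k**2 - 2*k - 3) with R(k) = B(k−1)f(k)/C(k) = k*(k - 3)/(3*k - 4).
s_(k+1) − s_k = 3*k**2 - k - 4 = t_k.

Yes. s_k = k*(k**2 - 2*k - 3).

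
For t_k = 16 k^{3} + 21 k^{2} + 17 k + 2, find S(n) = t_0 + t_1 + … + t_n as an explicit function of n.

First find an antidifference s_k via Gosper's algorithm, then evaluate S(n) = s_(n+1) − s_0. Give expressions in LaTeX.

Compute t_(k+1)/t_k: get (16*k**3 + 69*k**2 + 107*k + 56)/(16*k**3 + 21*k**2 + 17*k + 2).
A = 1, B = 1, C = k**3 + 21*k**2/16 + 17*k/16 + 1/8.
f must satisfy (1)·f(k+1) − (1)·f(k) = k**3 + 21*k**2/16 + 17*k/16 + 1/8.
d = 4 from the (0,0,3) case.
Solving with deg f ≤ 4: f(k) = k*(4*k**3 - k**2 + 2*k - 3)/16.
Get s_k = R·t_k = k*(4*k**3 - k**2 + 2*k - 3) with R(k) = B(k−1)f(k)/C(k) = k*(4*k**3 - k**2 + 2*k - 3)/(16*k**3 + 21*k**2 + 17*k + 2).
Δs = 16*k**3 + 21*k**2 + 17*k + 2, as required.
Telescope: S(n) = s_(n+1) − s_(0) = 4*n**4 + 15*n**3 + 23*n**2 + 14*n + 2 − (0) = 4*n**4 + 15*n**3 + 23*n**2 + 14*n + 2.

S(n) = 4 n^{4} + 15 n^{3} + 23 n^{2} + 14 n + 2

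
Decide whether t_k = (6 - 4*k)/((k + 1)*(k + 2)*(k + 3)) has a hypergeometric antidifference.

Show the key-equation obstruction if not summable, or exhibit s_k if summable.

The ratio is (k + 1)*(2*k - 1)/((k + 4)*(2*k - 3)).
Normal form (A,B,C) = (k + 1, k + 4, k - 3/2).
Solve (k + 1)·f(k+1) − (k + 3)·f(k) = k - 3/2.
d = 2 from the (1,1,1) case.
Solve for f: f(k) = -k*(k + 11)/8 (degree 2 ≤ 2).
Then R = B(k−1)f/C = -k*(k + 3)*(k + 11)/(4*(2*k - 3)), so s_k = R(k)·t_k = k*(k + 11)/(2*(k + 1)*(k + 2)).
Δs = 2*(3 - 2*k)/(k**3 + 6*k**2 + 11*k + 6), as required.

Yes. s_k = k*(k + 11)/(2*(k + 1)*(k + 2)).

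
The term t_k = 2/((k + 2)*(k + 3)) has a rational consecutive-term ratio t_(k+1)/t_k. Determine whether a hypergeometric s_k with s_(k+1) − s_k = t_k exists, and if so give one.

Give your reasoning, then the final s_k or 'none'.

s_k = k/(k + 2)

r(k) = (k + 2)/(k + 4) after simplifying.
Factor: A=k + 2; B=k + 4; C=1.
Key eq: (k + 2)·f(k+1) = (k + 3)·f(k) + (1).
Bound: deg f ≤ 1.
Solve for f: f(k) = k/2 (degree 1 ≤ 1).
Get s_k = R·t_k = k/(k + 2) with R(k) = B(k−1)f(k)/C(k) = k*(k + 3)/2.
Check: Δs_k = 2/(k**2 + 5*k + 6). ✓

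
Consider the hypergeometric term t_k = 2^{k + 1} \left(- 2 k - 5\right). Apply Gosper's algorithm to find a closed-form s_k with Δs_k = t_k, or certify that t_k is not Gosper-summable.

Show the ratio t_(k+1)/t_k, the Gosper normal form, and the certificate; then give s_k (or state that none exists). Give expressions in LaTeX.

Compute t_(k+1)/t_k: get 2*(2*k + 7)/(2*k + 5).
Factor: A=2; B=1; C=k + 5/2.
Need (2)·f(k+1) − (1)·f(k) = k + 5/2.
Degrees (0,0,1) ⇒ d ≤ 1.
Match coefficients ⇒ f(k) = (2*k + 1)/2.
So s_k = (B(k−1)f/C)·t_k = ((2*k + 1)/(2*k + 5))·t_k = 2**(k + 1)*(-2*k - 1).
Δs = 2**(k + 1)*(-2*k - 5), as required.

s_k = 2^{k + 1} \left(- 2 k - 1\right)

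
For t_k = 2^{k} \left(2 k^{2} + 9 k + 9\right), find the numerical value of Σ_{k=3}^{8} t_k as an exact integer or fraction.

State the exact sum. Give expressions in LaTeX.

Σ = 88896

Compute t_(k+1)/t_k: get 2*(2*k**2 + 13*k + 20)/(2*k**2 + 9*k + 9).
Gosper form: A/B · C(k+1)/C(k) with A=2, B=1, C=k**2 + 9*k/2 + 9/2.
Need (2)·f(k+1) − (1)·f(k) = k**2 + 9*k/2 + 9/2.
Bound: deg f ≤ 2.
Coefficient equations give f(k) = (2*k**2 + k + 3)/2.
Then R = B(k−1)f/C = (2*k**2 + k + 3)/((k + 3)*(2*k + 3)), so s_k = R(k)·t_k = 2**k*(2*k**2 + k + 3).
Verify: 2**k*(2*k**2 + 9*k + 9) matches t_k.
Sum = s_(9) − s_(3); s_(9) = 89088, s_(3) = 192 ⇒ 88896.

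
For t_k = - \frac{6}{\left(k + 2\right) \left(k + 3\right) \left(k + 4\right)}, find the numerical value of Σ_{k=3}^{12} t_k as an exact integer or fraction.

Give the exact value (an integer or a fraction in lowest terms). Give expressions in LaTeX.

r(k) = (k + 2)/(k + 5) after simplifying.
Factor: A=k + 2; B=k + 5; C=1.
Key eq: (k + 2)·f(k+1) = (k + 4)·f(k) + (1).
From deg A=1, deg B=1, deg C=0: d=2.
A polynomial solution: f(k) = k*(k + 5)/12.
Certificate R = B(k−1)f/C = k*(k + 4)*(k + 5)/12 gives s_k = k*(-k - 5)/(2*(k + 2)*(k + 3)).
Δs = -6/(k**3 + 9*k**2 + 26*k + 24), as required.
Sum = s_(13) − s_(3); s_(13) = -39/80, s_(3) = -2/5 ⇒ -7/80.

Σ = -7/80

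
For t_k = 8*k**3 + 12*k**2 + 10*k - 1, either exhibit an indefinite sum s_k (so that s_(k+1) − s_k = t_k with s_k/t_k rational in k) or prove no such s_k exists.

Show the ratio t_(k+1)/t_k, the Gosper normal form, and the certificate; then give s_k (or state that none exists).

The ratio is (8*k**3 + 36*k**2 + 58*k + 29)/(8*k**3 + 12*k**2 + 10*k - 1).
Take A(k)=1, B(k)=1, C(k)=k**3 + 3*k**2/2 + 5*k/4 - 1/8.
f must satisfy (1)·f(k+1) − (1)·f(k) = k**3 + 3*k**2/2 + 5*k/4 - 1/8.
d = 4 from the (0,0,3) case.
Coefficient equations give f(k) = k*(2*k**3 + k - 4)/8.
R(k) = B(k−1)·f(k)/C(k) = k*(2*k**3 + k - 4)/(8*k**3 + 12*k**2 + 10*k - 1); s_k = R·t_k = k*(2*k**3 + k - 4).
s_(k+1) − s_k = 8*k**3 + 12*k**2 + 10*k - 1 = t_k.

s_k = k*(2*k**3 + k - 4)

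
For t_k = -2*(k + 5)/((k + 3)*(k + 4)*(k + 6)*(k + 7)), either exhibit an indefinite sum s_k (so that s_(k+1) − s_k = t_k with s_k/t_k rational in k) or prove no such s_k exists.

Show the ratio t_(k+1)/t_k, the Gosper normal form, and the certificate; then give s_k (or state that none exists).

s_k = k*(-k - 9)/(18*(k**2 + 9*k + 18))

r(k) = (k + 3)*(k + 6)**2/((k + 5)**2*(k + 8)) after simplifying.
Gosper form: A/B · C(k+1)/C(k) with A=k + 3, B=k + 8, C=k**2 + 10*k + 25.
f must satisfy (k + 3)·f(k+1) − (k + 7)·f(k) = k**2 + 10*k + 25.
From deg A=1, deg B=1, deg C=2: d=4.
Match coefficients ⇒ f(k) = k*(k + 4)*(k + 5)*(k + 9)/36.
Certificate R = B(k−1)f/C = k*(k + 4)*(k + 7)*(k + 9)/(36*(k + 5)) gives s_k = k*(-k - 9)/(18*(k**2 + 9*k + 18)).
s_(k+1) − s_k = 2*(-k - 5)/(k**4 + 20*k**3 + 145*k**2 + 450*k + 504) = t_k.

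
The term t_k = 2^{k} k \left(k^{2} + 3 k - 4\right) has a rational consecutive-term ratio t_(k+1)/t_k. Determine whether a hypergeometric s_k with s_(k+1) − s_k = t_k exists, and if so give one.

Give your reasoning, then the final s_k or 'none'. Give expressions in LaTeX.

s_k = 2^{k} k \left(k^{2} - 3 k + 2\right)

Compute t_(k+1)/t_k: get 2*(k**2 + 6*k + 5)/(k**2 + 3*k - 4).
Normal form (A,B,C) = (2, 1, k**3 + 3*k**2 - 4*k).
Solve (2)·f(k+1) − (1)·f(k) = k**3 + 3*k**2 - 4*k.
d = 3 from the (0,0,3) case.
Coefficient equations give f(k) = k*(k - 2)*(k - 1).
Certificate R = B(k−1)f/C = (k - 2)/(k + 4) gives s_k = 2**k*k*(k**2 - 3*k + 2).
Check: Δs_k = 2**k*k*(k**2 + 3*k - 4). ✓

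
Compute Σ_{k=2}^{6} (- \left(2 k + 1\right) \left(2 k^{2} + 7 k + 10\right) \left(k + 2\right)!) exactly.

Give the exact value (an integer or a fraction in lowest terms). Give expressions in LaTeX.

t_(k+1)/t_k = (k + 3)*(2*k + 3)*(7*k + 2*(k + 1)**2 + 17)/((2*k + 1)*(2*k**2 + 7*k + 10)).
So A=k + 3 and B=1, with C=k**3 + 4*k**2 + 27*k/4 + 5/2.
f must satisfy (k + 3)·f(k+1) − (1)·f(k) = k**3 + 4*k**2 + 27*k/4 + 5/2.
From deg A=1, deg B=0, deg C=3: d=2.
A polynomial solution: f(k) = (2*k - 1)*(2*k + 1)/4.
Get s_k = R·t_k = (1 - 4*k**2)*factorial(k + 2) with R(k) = B(k−1)f(k)/C(k) = (2*k - 1)/(2*k**2 + 7*k + 10).
s_(k+1) − s_k = -(2*k + 1)*(2*k**2 + 7*k + 10)*factorial(k + 2) = t_k.
Evaluate s at k=7 and k=2: -70761600 and -360; difference -70761240.

Σ = -70761240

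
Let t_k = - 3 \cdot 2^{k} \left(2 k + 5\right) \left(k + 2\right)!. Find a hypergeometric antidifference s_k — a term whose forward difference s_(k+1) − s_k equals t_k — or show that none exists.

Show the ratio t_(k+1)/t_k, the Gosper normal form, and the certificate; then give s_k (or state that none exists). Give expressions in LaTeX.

Ratio r(k) = 2*(k + 3)*(2*k + 7)/(2*k + 5).
Factor: A=2*k + 6; B=1; C=k + 5/2.
f must satisfy (2*k + 6)·f(k+1) − (1)·f(k) = k + 5/2.
deg f ≤ 0 (via 1,0,1).
Solving with deg f ≤ 0: f(k) = 1/2.
So s_k = (B(k−1)f/C)·t_k = (1/(2*k + 5))·t_k = -3*2**k*factorial(k + 2).
Check: Δs_k = -3*2**k*(2*k + 5)*factorial(k + 2). ✓

s_k = - 3 \cdot 2^{k} \left(k + 2\right)!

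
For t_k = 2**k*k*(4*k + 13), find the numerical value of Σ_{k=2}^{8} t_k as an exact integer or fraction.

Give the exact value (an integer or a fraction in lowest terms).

Σ = 151008

Step 1: r(k) = 2*(k + 1)*(4*k + 17)/(k*(4*k + 13)).
Normal form (A,B,C) = (2, 1, k**2 + 13*k/4).
Solve (2)·f(k+1) − (1)·f(k) = k**2 + 13*k/4.
deg f ≤ 2 (via 0,0,2).
Solve for f: f(k) = (4*k**2 - 3*k - 2)/4 (degree 2 ≤ 2).
Then R = B(k−1)f/C = (4*k**2 - 3*k - 2)/(k*(4*k + 13)), so s_k = R(k)·t_k = 2**k*(4*k**2 - 3*k - 2).
Δs = 2**k*k*(4*k + 13), as required.
Telescoping: Σ = s_(9) − s_(2) = 151040 − (32) = 151008.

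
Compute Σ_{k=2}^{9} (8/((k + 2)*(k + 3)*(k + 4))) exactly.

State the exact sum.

Σ = 34/195

Compute t_(k+1)/t_k: get (k + 2)/(k + 5).
Gosper form: A/B · C(k+1)/C(k) with A=k + 2, B=k + 5, C=1.
Key eq: (k + 2)·f(k+1) = (k + 4)·f(k) + (1).
deg f ≤ 2 (via 1,1,0).
Coefficient equations give f(k) = k*(k + 5)/12.
R(k) = B(k−1)·f(k)/C(k) = k*(k + 4)*(k + 5)/12; s_k = R·t_k = 2*k*(k + 5)/(3*(k + 2)*(k + 3)).
Check: Δs_k = 8/(k**3 + 9*k**2 + 26*k + 24). ✓
Σ_(k=2)^(9) t_k = s_(10) − s_(2) = 25/39 − (7/15) = 34/195.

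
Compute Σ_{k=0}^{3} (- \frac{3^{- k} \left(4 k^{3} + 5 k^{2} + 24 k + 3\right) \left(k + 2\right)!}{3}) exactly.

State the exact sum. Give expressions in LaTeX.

Σ = -1366/3

The ratio is (4*k**4 + 29*k**3 + 97*k**2 + 174*k + 108)/(3*(4*k**3 + 5*k**2 + 24*k + 3)).
Gosper form: A/B · C(k+1)/C(k) with A=k/3 + 1, B=1, C=k**3 + 5*k**2/4 + 6*k + 3/4.
f must satisfy (k/3 + 1)·f(k+1) − (1)·f(k) = k**3 + 5*k**2/4 + 6*k + 3/4.
Bound: deg f ≤ 2.
Coefficient equations give f(k) = 3*(k - 1)*(4*k + 1)/4.
Then R = B(k−1)f/C = 3*(k - 1)*(4*k + 1)/(4*k**3 + 5*k**2 + 24*k + 3), so s_k = R(k)·t_k = -(k - 1)*(4*k + 1)*factorial(k + 2)/3**k.
Check: Δs_k = -(4*k**3 + 5*k**2 + 24*k + 3)*factorial(k + 2)/(3*3**k). ✓
Evaluate s at k=4 and k=0: -1360/3 and 2; difference -1366/3.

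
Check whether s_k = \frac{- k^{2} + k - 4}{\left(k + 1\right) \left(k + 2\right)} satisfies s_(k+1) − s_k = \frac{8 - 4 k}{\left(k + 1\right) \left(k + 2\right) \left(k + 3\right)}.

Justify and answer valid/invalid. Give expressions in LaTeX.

Valid: the claim telescopes to t_k.

s_(k+1) = (k - (k + 1)**2 - 3)/((k + 2)*(k + 3))
s_(k+1) − s_k = 4*(2 - k)/(k**3 + 6*k**2 + 11*k + 6)
(s_(k+1) − s_k) − t_k = 0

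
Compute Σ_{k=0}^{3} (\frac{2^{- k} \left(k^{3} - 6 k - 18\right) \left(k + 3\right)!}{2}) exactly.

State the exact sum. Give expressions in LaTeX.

Step 1: r(k) = (k + 4)*(6*k - (k + 1)**3 + 24)/(2*(-k**3 + 6*k + 18)).
So A=k/2 + 2 and B=1, with C=k**3 - 6*k - 18.
Set up (k/2 + 2)·f(k+1) − (1)·f(k) − (k**3 - 6*k - 18) = 0.
deg f ≤ 2 (via 1,0,3).
Match coefficients ⇒ f(k) = 2*(k**2 - 4*k - 3).
Certificate R = B(k−1)f/C = 2*(k**2 - 4*k - 3)/(k**3 - 6*k - 18) gives s_k = (k**2 - 4*k - 3)*factorial(k + 3)/2**k.
Verify: (k**3 - 6*k - 18)*factorial(k + 3)/(2*2**k) matches t_k.
Σ_(k=0)^(3) t_k = s_(4) − s_(0) = -945 − (-18) = -927.

Σ = -927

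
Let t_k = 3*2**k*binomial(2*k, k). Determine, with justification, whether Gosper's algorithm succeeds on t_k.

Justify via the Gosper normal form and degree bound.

The ratio is 4*(2*k + 1)/(k + 1).
Gosper form: A/B · C(k+1)/C(k) with A=8*k + 4, B=k + 1, C=1.
f must satisfy (8*k + 4)·f(k+1) − (k)·f(k) = 1.
deg f ≤ -1 (via 1,1,0).
d = -1 < 0 ⇒ no nonzero polynomial f; not summable.

No — key equation has no polynomial f.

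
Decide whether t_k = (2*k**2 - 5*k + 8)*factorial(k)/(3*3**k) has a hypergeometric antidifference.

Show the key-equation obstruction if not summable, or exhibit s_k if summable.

r(k) = (2*k**3 + k**2 + 4*k + 5)/(3*(2*k**2 - 5*k + 8)) after simplifying.
Normal form (A,B,C) = (k/3 + 1/3, 1, k**2 - 5*k/2 + 4).
Solve (k/3 + 1/3)·f(k+1) − (1)·f(k) = k**2 - 5*k/2 + 4.
Degrees (1,0,2) ⇒ d ≤ 1.
Solve for f: f(k) = 3*(2*k - 3)/2 (degree 1 ≤ 1).
R(k) = B(k−1)·f(k)/C(k) = 3*(2*k - 3)/(2*k**2 - 5*k + 8); s_k = R·t_k = (2*k - 3)*factorial(k)/3**k.
Verify: (2*k**2 - 5*k + 8)*factorial(k)/(3*3**k) matches t_k.

Yes. s_k = (2*k - 3)*factorial(k)/3**k.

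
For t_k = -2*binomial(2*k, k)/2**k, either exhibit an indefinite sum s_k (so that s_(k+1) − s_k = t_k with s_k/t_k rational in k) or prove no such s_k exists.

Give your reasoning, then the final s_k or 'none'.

none (Gosper's algorithm certifies no s_k)

r(k) = (2*k + 1)/(k + 1) after simplifying.
A = 2*k + 1, B = k + 1, C = 1.
f must satisfy (2*k + 1)·f(k+1) − (k)·f(k) = 1.
Bound: deg f ≤ -1.
d = -1 < 0 ⇒ no nonzero polynomial f; not summable.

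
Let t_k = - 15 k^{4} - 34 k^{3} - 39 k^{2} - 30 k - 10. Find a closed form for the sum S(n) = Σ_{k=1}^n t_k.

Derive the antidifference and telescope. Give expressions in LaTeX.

r(k) = (15*k**4 + 94*k**3 + 231*k**2 + 270*k + 128)/(15*k**4 + 34*k**3 + 39*k**2 + 30*k + 10) after simplifying.
A = 1, B = 1, C = k**4 + 34*k**3/15 + 13*k**2/5 + 2*k + 2/3.
Solve (1)·f(k+1) − (1)·f(k) = k**4 + 34*k**3/15 + 13*k**2/5 + 2*k + 2/3.
d = 5 from the (0,0,4) case.
A polynomial solution: f(k) = k*(k + 1)*(3*k**3 - 2*k**2 + 3*k + 1)/15.
Certificate R = B(k−1)f/C = k*(3*k**3 - 2*k**2 + 3*k + 1)/(15*k**3 + 19*k**2 + 20*k + 10) gives s_k = k*(-3*k**4 - k**3 - k**2 - 4*k - 1).
Verify: -15*k**4 - 34*k**3 - 39*k**2 - 30*k - 10 matches t_k.
Telescope: S(n) = s_(n+1) − s_(1) = -3*n**5 - 16*n**4 - 35*n**3 - 43*n**2 - 31*n - 10 − (-10) = n*(-3*n**4 - 16*n**3 - 35*n**2 - 43*n - 31).

S(n) = n \left(- 3 n^{4} - 16 n^{3} - 35 n^{2} - 43 n - 31\right)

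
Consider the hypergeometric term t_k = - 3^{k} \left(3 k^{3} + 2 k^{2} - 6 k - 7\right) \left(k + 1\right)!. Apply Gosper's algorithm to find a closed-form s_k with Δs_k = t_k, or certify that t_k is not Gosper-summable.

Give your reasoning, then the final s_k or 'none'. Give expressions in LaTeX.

Step 1: r(k) = 3*(3*k**4 + 17*k**3 + 29*k**2 + 6*k - 16)/(3*k**3 + 2*k**2 - 6*k - 7).
So A=3*k + 6 and B=1, with C=k**3 + 2*k**2/3 - 2*k - 7/3.
Set up (3*k + 6)·f(k+1) − (1)·f(k) − (k**3 + 2*k**2/3 - 2*k - 7/3) = 0.
d = 2 from the (1,0,3) case.
Solve for f: f(k) = (k**2 - 3*k + 1)/3 (degree 2 ≤ 2).
Certificate R = B(k−1)f/C = (k**2 - 3*k + 1)/(3*k**3 + 2*k**2 - 6*k - 7) gives s_k = -3**k*(k**2 - 3*k + 1)*factorial(k + 1).
s_(k+1) − s_k = -3**k*(3*k**3 + 2*k**2 - 6*k - 7)*factorial(k + 1) = t_k.

s_k = - 3^{k} \left(k^{2} - 3 k + 1\right) \left(k + 1\right)!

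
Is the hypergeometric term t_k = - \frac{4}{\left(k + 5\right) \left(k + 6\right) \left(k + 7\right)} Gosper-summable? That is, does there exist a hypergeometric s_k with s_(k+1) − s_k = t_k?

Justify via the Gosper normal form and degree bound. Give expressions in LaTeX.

The ratio is (k + 5)/(k + 8).
So A=k + 5 and B=k + 8, with C=1.
Solve (k + 5)·f(k+1) − (k + 7)·f(k) = 1.
Bound: deg f ≤ 2.
A polynomial solution: f(k) = k*(k + 11)/60.
R(k) = B(k−1)·f(k)/C(k) = k*(k + 7)*(k + 11)/60; s_k = R·t_k = k*(-k - 11)/(15*(k + 5)*(k + 6)).
Verify: -4/(k**3 + 18*k**2 + 107*k + 210) matches t_k.

Yes. s_k = \frac{k \left(- k - 11\right)}{15 \left(k + 5\right) \left(k + 6\right)}.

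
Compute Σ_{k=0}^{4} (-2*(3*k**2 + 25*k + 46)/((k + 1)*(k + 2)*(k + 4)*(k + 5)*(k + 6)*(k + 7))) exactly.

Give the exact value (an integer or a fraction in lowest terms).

Σ = -95/1188

Ratio r(k) = (k + 1)*(k + 4)*(25*k + 3*(k + 1)**2 + 71)/((k + 3)*(k + 8)*(3*k**2 + 25*k + 46)).
Factor: A=k + 1; B=k + 8; C=k**3 + 34*k**2/3 + 121*k/3 + 46.
Need (k + 1)·f(k+1) − (k + 7)·f(k) = k**3 + 34*k**2/3 + 121*k/3 + 46.
deg f ≤ 6 (via 1,1,3).
A polynomial solution: f(k) = k*(k + 2)*(k + 3)*(k + 5)*(k**2 + 11*k + 34)/72.
Then R = B(k−1)f/C = k*(k + 2)*(k + 5)*(k + 7)*(k**2 + 11*k + 34)/(24*(3*k**2 + 25*k + 46)), so s_k = R(k)·t_k = k*(-k**2 - 11*k - 34)/(12*(k**3 + 11*k**2 + 34*k + 24)).
s_(k+1) − s_k = 2*(-3*k**2 - 25*k - 46)/(k**6 + 25*k**5 + 247*k**4 + 1219*k**3 + 3112*k**2 + 3796*k + 1680) = t_k.
Evaluate s at k=5 and k=0: -95/1188 and 0; difference -95/1188.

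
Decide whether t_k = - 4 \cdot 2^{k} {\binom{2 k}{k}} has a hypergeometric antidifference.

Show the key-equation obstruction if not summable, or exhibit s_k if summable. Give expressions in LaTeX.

No — t_k has no hypergeometric antidifference.

Step 1: r(k) = 4*(2*k + 1)/(k + 1).
So A=8*k + 4 and B=k + 1, with C=1.
Key eq: (8*k + 4)·f(k+1) = (k)·f(k) + (1).
d = -1 from the (1,1,0) case.
Negative degree bound (-1): no f exists, t_k not Gosper-summable.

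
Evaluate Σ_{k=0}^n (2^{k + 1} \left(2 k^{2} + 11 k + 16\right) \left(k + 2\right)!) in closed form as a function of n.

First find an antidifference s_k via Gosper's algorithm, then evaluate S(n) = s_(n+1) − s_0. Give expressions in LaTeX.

S(n) = 4 \cdot 2^{n} n \left(n + 3\right)! + 12 \cdot 2^{n} \left(n + 3\right)! - 8

Ratio r(k) = 2*(2*k**3 + 21*k**2 + 74*k + 87)/(2*k**2 + 11*k + 16).
Normal form (A,B,C) = (2*k + 6, 1, k**2 + 11*k/2 + 8).
Solve (2*k + 6)·f(k+1) − (1)·f(k) = k**2 + 11*k/2 + 8.
d = 1 from the (1,0,2) case.
Coefficient equations give f(k) = (k + 2)/2.
Certificate R = B(k−1)f/C = (k + 2)/(2*k**2 + 11*k + 16) gives s_k = 2**(k + 1)*(k + 2)*factorial(k + 2).
Check: Δs_k = 2**(k + 1)*(2*k**2 + 11*k + 16)*factorial(k + 2). ✓
Telescope: S(n) = s_(n+1) − s_(0) = 2**(n + 2)*(n + 3)*factorial(n + 3) − (8) = 4*2**n*n*factorial(n + 3) + 12*2**n*factorial(n + 3) - 8.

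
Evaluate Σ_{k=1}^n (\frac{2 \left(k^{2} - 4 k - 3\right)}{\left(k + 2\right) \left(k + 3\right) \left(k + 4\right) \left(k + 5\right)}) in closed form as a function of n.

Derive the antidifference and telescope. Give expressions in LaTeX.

Ratio r(k) = (k**3 - 10*k - 12)/(k**3 + 2*k**2 - 27*k - 18).
A = k + 2, B = k + 6, C = k**2 - 4*k - 3.
f must satisfy (k + 2)·f(k+1) − (k + 5)·f(k) = k**2 - 4*k - 3.
Bound: deg f ≤ 3.
Coefficient equations give f(k) = -k*(2*k + 1)/2.
So s_k = (B(k−1)f/C)·t_k = (-k*(k + 5)*(2*k + 1)/(2*(k**2 - 4*k - 3)))·t_k = k*(-2*k - 1)/((k + 2)*(k + 3)*(k + 4)).
Δs = 2*(k**2 - 4*k - 3)/(k**4 + 14*k**3 + 71*k**2 + 154*k + 120), as required.
Telescope: S(n) = s_(n+1) − s_(1) = (-2*n**2 - 5*n - 3)/(n**3 + 12*n**2 + 47*n + 60) − (-1/20) = n*(n**2 - 28*n - 53)/(20*(n**3 + 12*n**2 + 47*n + 60)).

S(n) = \frac{n \left(n^{2} - 28 n - 53\right)}{20 \left(n^{3} + 12 n^{2} + 47 n + 60\right)}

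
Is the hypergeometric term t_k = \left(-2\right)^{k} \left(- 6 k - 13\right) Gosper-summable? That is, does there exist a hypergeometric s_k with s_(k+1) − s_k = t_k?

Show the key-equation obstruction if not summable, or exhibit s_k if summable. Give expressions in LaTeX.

Compute t_(k+1)/t_k: get 2*(-6*k - 19)/(6*k + 13).
Take A(k)=-2, B(k)=1, C(k)=k + 13/6.
Set up (-2)·f(k+1) − (1)·f(k) − (k + 13/6) = 0.
deg f ≤ 1 (via 0,0,1).
Solving with deg f ≤ 1: f(k) = -(2*k + 3)/6.
Get s_k = R·t_k = (-2)**k*(2*k + 3) with R(k) = B(k−1)f(k)/C(k) = -(2*k + 3)/(6*k + 13).
Δs = (-2)**k*(-6*k - 13), as required.

Yes. s_k = \left(-2\right)^{k} \left(2 k + 3\right).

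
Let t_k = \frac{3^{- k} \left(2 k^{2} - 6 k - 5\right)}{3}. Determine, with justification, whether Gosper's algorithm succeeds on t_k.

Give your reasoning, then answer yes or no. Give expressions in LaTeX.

Yes. s_k = 3^{- k} \left(- k^{2} + 2 k + 3\right).

Step 1: r(k) = (2*k**2 - 2*k - 9)/(3*(2*k**2 - 6*k - 5)).
So A=1/3 and B=1, with C=k**2 - 3*k - 5/2.
Key eq: (1/3)·f(k+1) = (1)·f(k) + (k**2 - 3*k - 5/2).
Bound: deg f ≤ 2.
Match coefficients ⇒ f(k) = -3*(k - 3)*(k + 1)/2.
Certificate R = B(k−1)f/C = -3*(k - 3)*(k + 1)/(2*k**2 - 6*k - 5) gives s_k = (-k**2 + 2*k + 3)/3**k.
Check: Δs_k = (2*k**2 - 6*k - 5)/(3*3**k). ✓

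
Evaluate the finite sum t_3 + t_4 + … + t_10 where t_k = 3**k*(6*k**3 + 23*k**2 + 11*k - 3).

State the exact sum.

Σ = 660579624

t_(k+1)/t_k = 3*(6*k**3 + 41*k**2 + 75*k + 37)/(6*k**3 + 23*k**2 + 11*k - 3).
Take A(k)=3, B(k)=1, C(k)=k**3 + 23*k**2/6 + 11*k/6 - 1/2.
Solve (3)·f(k+1) − (1)·f(k) = k**3 + 23*k**2/6 + 11*k/6 - 1/2.
Degrees (0,0,3) ⇒ d ≤ 3.
Solving with deg f ≤ 3: f(k) = k*(3*k**2 - 2*k - 2)/6.
Certificate R = B(k−1)f/C = k*(3*k**2 - 2*k - 2)/(6*k**3 + 23*k**2 + 11*k - 3) gives s_k = 3**k*k*(3*k**2 - 2*k - 2).
Δs = 3**k*(6*k**3 + 23*k**2 + 11*k - 3), as required.
Evaluate s at k=11 and k=3: 660581163 and 1539; difference 660579624.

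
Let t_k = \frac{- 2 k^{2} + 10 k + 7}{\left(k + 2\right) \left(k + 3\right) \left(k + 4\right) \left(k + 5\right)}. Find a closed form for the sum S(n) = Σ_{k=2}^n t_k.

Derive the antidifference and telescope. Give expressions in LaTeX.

S(n) = \frac{- 7 n^{3} + 156 n^{2} + 151 n - 300}{120 \left(n^{3} + 12 n^{2} + 47 n + 60\right)}

Ratio r(k) = (k + 2)*(10*k - 2*(k + 1)**2 + 17)/((k + 6)*(-2*k**2 + 10*k + 7)).
So A=k + 2 and B=k + 6, with C=k**2 - 5*k - 7/2.
Set up (k + 2)·f(k+1) − (k + 5)·f(k) − (k**2 - 5*k - 7/2) = 0.
deg f ≤ 3 (via 1,1,2).
Coefficient equations give f(k) = -k*(k**2 + 57*k + 26)/48.
Get s_k = R·t_k = k*(k**2 + 57*k + 26)/(24*(k + 2)*(k + 3)*(k + 4)) with R(k) = B(k−1)f(k)/C(k) = -k*(k + 5)*(k**2 + 57*k + 26)/(24*(2*k**2 - 10*k - 7)).
Δs = (-2*k**2 + 10*k + 7)/(k**4 + 14*k**3 + 71*k**2 + 154*k + 120), as required.
Telescope: S(n) = s_(n+1) − s_(2) = (n**3 + 60*n**2 + 143*n + 84)/(24*(n**3 + 12*n**2 + 47*n + 60)) − (1/10) = (-7*n**3 + 156*n**2 + 151*n - 300)/(120*(n**3 + 12*n**2 + 47*n + 60)).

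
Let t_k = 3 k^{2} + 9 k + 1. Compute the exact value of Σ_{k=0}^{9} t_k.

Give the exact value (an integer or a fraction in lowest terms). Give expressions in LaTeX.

The ratio is (3*k**2 + 15*k + 13)/(3*k**2 + 9*k + 1).
Take A(k)=1, B(k)=1, C(k)=k**2 + 3*k + 1/3.
Need (1)·f(k+1) − (1)·f(k) = k**2 + 3*k + 1/3.
From deg A=0, deg B=0, deg C=2: d=3.
Match coefficients ⇒ f(k) = k*(k**2 + 3*k - 3)/3.
So s_k = (B(k−1)f/C)·t_k = (k*(k**2 + 3*k - 3)/(3*k**2 + 9*k + 1))·t_k = k*(k**2 + 3*k - 3).
Δs = 3*k**2 + 9*k + 1, as required.
Σ_(k=0)^(9) t_k = s_(10) − s_(0) = 1270 − (0) = 1270.

Σ = 1270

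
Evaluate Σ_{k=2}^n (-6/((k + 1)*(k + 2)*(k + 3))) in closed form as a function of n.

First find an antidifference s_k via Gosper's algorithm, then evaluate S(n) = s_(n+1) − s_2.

The ratio is (k + 1)/(k + 4).
Factor: A=k + 1; B=k + 4; C=1.
Key eq: (k + 1)·f(k+1) = (k + 3)·f(k) + (1).
d = 2 from the (1,1,0) case.
Coefficient equations give f(k) = k*(k + 3)/4.
Certificate R = B(k−1)f/C = k*(k + 3)**2/4 gives s_k = 3*k*(-k - 3)/(2*(k + 1)*(k + 2)).
Δs = -6/(k**3 + 6*k**2 + 11*k + 6), as required.
Telescope: S(n) = s_(n+1) − s_(2) = 3*(-n**2 - 5*n - 4)/(2*(n**2 + 5*n + 6)) − (-5/4) = (-n**2 - 5*n + 6)/(4*(n**2 + 5*n + 6)).

S(n) = (-n**2 - 5*n + 6)/(4*(n**2 + 5*n + 6))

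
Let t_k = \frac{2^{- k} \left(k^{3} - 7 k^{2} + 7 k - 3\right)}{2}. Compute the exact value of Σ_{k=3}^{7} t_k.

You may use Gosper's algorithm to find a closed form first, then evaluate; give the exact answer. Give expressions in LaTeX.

Σ = -123/64

The ratio is (k**3 - 4*k**2 - 4*k - 2)/(2*(k**3 - 7*k**2 + 7*k - 3)).
Factor: A=1/2; B=1; C=k**3 - 7*k**2 + 7*k - 3.
Set up (1/2)·f(k+1) − (1)·f(k) − (k**3 - 7*k**2 + 7*k - 3) = 0.
Bound: deg f ≤ 3.
A polynomial solution: f(k) = -2*(k**3 - 4*k**2 + 2*k - 4).
Get s_k = R·t_k = (-k**3 + 4*k**2 - 2*k + 4)/2**k with R(k) = B(k−1)f(k)/C(k) = -2*(k**3 - 4*k**2 + 2*k - 4)/(k**3 - 7*k**2 + 7*k - 3).
Check: Δs_k = (k**3 - 7*k**2 + 7*k - 3)/(2*2**k). ✓
Telescoping: Σ = s_(8) − s_(3) = -67/64 − (7/8) = -123/64.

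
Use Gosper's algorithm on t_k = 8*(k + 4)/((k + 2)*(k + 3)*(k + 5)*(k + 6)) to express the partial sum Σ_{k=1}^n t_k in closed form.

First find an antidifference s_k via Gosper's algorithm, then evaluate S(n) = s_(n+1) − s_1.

S(n) = 2*n*(n + 9)/(9*(n**2 + 9*n + 18))

t_(k+1)/t_k = (k + 2)*(k + 5)**2/((k + 4)**2*(k + 7)).
Gosper form: A/B · C(k+1)/C(k) with A=k + 2, B=k + 7, C=k**2 + 8*k + 16.
Key eq: (k + 2)·f(k+1) = (k + 6)·f(k) + (k**2 + 8*k + 16).
Bound: deg f ≤ 4.
Solving with deg f ≤ 4: f(k) = k*(k + 3)*(k + 4)*(k + 7)/20.
Then R = B(k−1)f/C = k*(k + 3)*(k + 6)*(k + 7)/(20*(k + 4)), so s_k = R(k)·t_k = 2*k*(k + 7)/(5*(k**2 + 7*k + 10)).
Verify: 8*(k + 4)/(k**4 + 16*k**3 + 91*k**2 + 216*k + 180) matches t_k.
Σ_(k=1)^n t_k = s_(n+1) − s_(1) = (2*(n**2 + 9*n + 8)/(5*(n**2 + 9*n + 18))) − (8/45), i.e. 2*n*(n + 9)/(9*(n**2 + 9*n + 18)).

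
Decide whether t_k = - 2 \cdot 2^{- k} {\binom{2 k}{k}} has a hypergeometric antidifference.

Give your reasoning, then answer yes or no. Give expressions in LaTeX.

No — negative degree bound, so no certificate f.

r(k) = (2*k + 1)/(k + 1) after simplifying.
So A=2*k + 1 and B=k + 1, with C=1.
Set up (2*k + 1)·f(k+1) − (k)·f(k) − (1) = 0.
Degrees (1,1,0) ⇒ d ≤ -1.
d = -1 < 0 ⇒ no nonzero polynomial f; not summable.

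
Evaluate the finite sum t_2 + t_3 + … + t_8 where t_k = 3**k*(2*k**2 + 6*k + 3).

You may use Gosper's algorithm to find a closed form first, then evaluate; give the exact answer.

Ratio r(k) = 3*(2*k**2 + 10*k + 11)/(2*k**2 + 6*k + 3).
Factor: A=3; B=1; C=k**2 + 3*k + 3/2.
f must satisfy (3)·f(k+1) − (1)·f(k) = k**2 + 3*k + 3/2.
Degrees (0,0,2) ⇒ d ≤ 2.
Solve for f: f(k) = k**2/2 (degree 2 ≤ 2).
R(k) = B(k−1)·f(k)/C(k) = k**2/(2*k**2 + 6*k + 3); s_k = R·t_k = 3**k*k**2.
s_(k+1) − s_k = 3**k*(-k**2 + 3*(k + 1)**2) = t_k.
Evaluate s at k=9 and k=2: 1594323 and 36; difference 1594287.

Σ = 1594287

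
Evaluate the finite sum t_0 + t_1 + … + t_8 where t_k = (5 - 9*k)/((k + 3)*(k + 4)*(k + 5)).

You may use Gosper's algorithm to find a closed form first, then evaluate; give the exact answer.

Σ = -17/52

Compute t_(k+1)/t_k: get (k + 3)*(9*k + 4)/((k + 6)*(9*k - 5)).
Take A(k)=k + 3, B(k)=k + 6, C(k)=k - 5/9.
Solve (k + 3)·f(k+1) − (k + 5)·f(k) = k - 5/9.
From deg A=1, deg B=1, deg C=1: d=2.
A polynomial solution: f(k) = k*(11*k - 31)/108.
Get s_k = R·t_k = k*(31 - 11*k)/(12*(k + 3)*(k + 4)) with R(k) = B(k−1)f(k)/C(k) = k*(k + 5)*(11*k - 31)/(12*(9*k - 5)).
s_(k+1) − s_k = (5 - 9*k)/(k**3 + 12*k**2 + 47*k + 60) = t_k.
Sum = s_(9) − s_(0); s_(9) = -17/52, s_(0) = 0 ⇒ -17/52.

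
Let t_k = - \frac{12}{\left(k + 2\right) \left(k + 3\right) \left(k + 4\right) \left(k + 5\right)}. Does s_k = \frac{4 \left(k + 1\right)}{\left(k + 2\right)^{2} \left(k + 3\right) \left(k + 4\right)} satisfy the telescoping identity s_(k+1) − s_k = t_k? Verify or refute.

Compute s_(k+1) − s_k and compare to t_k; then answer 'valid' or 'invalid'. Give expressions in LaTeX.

s_(k+1) = 4*(k + 2)/((k + 3)**2*(k + 4)*(k + 5))
s_(k+1) − s_k = 4*(-(k + 1)*(k + 3)*(k + 5) + (k + 2)**3)/((k + 2)**2*(k + 3)**2*(k + 4)*(k + 5))
(s_(k+1) − s_k) − t_k = 4*(4*k + 11)/(k**6 + 19*k**5 + 147*k**4 + 593*k**3 + 1316*k**2 + 1524*k + 720)

Invalid: residual \frac{4 \left(4 k + 11\right)}{k^{6} + 19 k^{5} + 147 k^{4} + 593 k^{3} + 1316 k^{2} + 1524 k + 720} ≠ 0.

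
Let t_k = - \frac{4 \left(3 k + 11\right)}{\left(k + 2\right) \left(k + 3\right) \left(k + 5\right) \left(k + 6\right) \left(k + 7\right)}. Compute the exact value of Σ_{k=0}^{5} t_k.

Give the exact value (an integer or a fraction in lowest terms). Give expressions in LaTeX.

Step 1: r(k) = (k + 2)*(k + 5)*(3*k + 14)/((k + 4)*(k + 8)*(3*k + 11)).
So A=k + 2 and B=k + 8, with C=k**2 + 23*k/3 + 44/3.
Key eq: (k + 2)·f(k+1) = (k + 7)·f(k) + (k**2 + 23*k/3 + 44/3).
deg f ≤ 5 (via 1,1,2).
Solve for f: f(k) = k*(k + 3)*(k + 4)*(k**2 + 13*k + 52)/180 (degree 5 ≤ 5).
Certificate R = B(k−1)f/C = k*(k + 3)*(k + 7)*(k**2 + 13*k + 52)/(60*(3*k + 11)) gives s_k = k*(-k**2 - 13*k - 52)/(15*(k**3 + 13*k**2 + 52*k + 60)).
Verify: 4*(-3*k - 11)/(k**5 + 23*k**4 + 203*k**3 + 853*k**2 + 1692*k + 1260) matches t_k.
Telescoping: Σ = s_(6) − s_(0) = -83/1320 − (0) = -83/1320.

Σ = -83/1320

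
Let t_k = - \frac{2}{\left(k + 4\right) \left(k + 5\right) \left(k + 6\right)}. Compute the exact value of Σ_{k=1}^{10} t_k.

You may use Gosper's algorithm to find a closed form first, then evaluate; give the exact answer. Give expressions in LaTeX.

t_(k+1)/t_k = (k + 4)/(k + 7).
So A=k + 4 and B=k + 7, with C=1.
Need (k + 4)·f(k+1) − (k + 6)·f(k) = 1.
From deg A=1, deg B=1, deg C=0: d=2.
A polynomial solution: f(k) = k*(k + 9)/40.
So s_k = (B(k−1)f/C)·t_k = (k*(k + 6)*(k + 9)/40)·t_k = k*(-k - 9)/(20*(k + 4)*(k + 5)).
Δs = -2/(k**3 + 15*k**2 + 74*k + 120), as required.
Σ_(k=1)^(10) t_k = s_(11) − s_(1) = -11/240 − (-1/60) = -7/240.

Σ = -7/240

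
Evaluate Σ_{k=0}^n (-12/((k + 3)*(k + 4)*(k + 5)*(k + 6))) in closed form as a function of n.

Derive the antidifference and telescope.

The ratio is (k + 3)/(k + 7).
Take A(k)=k + 3, B(k)=k + 7, C(k)=1.
f must satisfy (k + 3)·f(k+1) − (k + 6)·f(k) = 1.
Bound: deg f ≤ 3.
Coefficient equations give f(k) = k*(k**2 + 12*k + 47)/180.
So s_k = (B(k−1)f/C)·t_k = (k*(k + 6)*(k**2 + 12*k + 47)/180)·t_k = k*(-k**2 - 12*k - 47)/(15*(k + 3)*(k + 4)*(k + 5)).
s_(k+1) − s_k = -12/(k**4 + 18*k**3 + 119*k**2 + 342*k + 360) = t_k.
Σ_(k=0)^n t_k = s_(n+1) − s_(0) = ((-n**3 - 15*n**2 - 74*n - 60)/(15*(n**3 + 15*n**2 + 74*n + 120))) − (0), i.e. (-n**3 - 15*n**2 - 74*n - 60)/(15*(n**3 + 15*n**2 + 74*n + 120)).

S(n) = (-n**3 - 15*n**2 - 74*n - 60)/(15*(n**3 + 15*n**2 + 74*n + 120))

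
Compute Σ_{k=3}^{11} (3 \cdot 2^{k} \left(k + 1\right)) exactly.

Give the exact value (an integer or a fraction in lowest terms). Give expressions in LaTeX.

Σ = 135120

Compute t_(k+1)/t_k: get 2*(k + 2)/(k + 1).
Take A(k)=2, B(k)=1, C(k)=k + 1.
Key eq: (2)·f(k+1) = (1)·f(k) + (k + 1).
deg f ≤ 1 (via 0,0,1).
A polynomial solution: f(k) = k - 1.
Certificate R = B(k−1)f/C = (k - 1)/(k + 1) gives s_k = 3*2**k*(k - 1).
Δs = 3*2**k*(k + 1), as required.
Σ_(k=3)^(11) t_k = s_(12) − s_(3) = 135168 − (48) = 135120.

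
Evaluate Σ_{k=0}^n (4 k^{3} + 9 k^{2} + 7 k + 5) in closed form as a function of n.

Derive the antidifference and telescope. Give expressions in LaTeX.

S(n) = n^{4} + 5 n^{3} + 9 n^{2} + 10 n + 5

Step 1: r(k) = (4*k**3 + 21*k**2 + 37*k + 25)/(4*k**3 + 9*k**2 + 7*k + 5).
Gosper form: A/B · C(k+1)/C(k) with A=1, B=1, C=k**3 + 9*k**2/4 + 7*k/4 + 5/4.
Need (1)·f(k+1) − (1)·f(k) = k**3 + 9*k**2/4 + 7*k/4 + 5/4.
From deg A=0, deg B=0, deg C=3: d=4.
Match coefficients ⇒ f(k) = k*(k**3 + k**2 + 3)/4.
So s_k = (B(k−1)f/C)·t_k = (k*(k**3 + k**2 + 3)/(4*k**3 + 9*k**2 + 7*k + 5))·t_k = k*(k**3 + k**2 + 3).
Δs = 4*k**3 + 9*k**2 + 7*k + 5, as required.
Σ_(k=0)^n t_k = s_(n+1) − s_(0) = (n**4 + 5*n**3 + 9*n**2 + 10*n + 5) − (0), i.e. n**4 + 5*n**3 + 9*n**2 + 10*n + 5.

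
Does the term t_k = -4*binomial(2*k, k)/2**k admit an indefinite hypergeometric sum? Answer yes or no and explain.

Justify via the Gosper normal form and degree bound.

No; the degree bound rules out any f.

The ratio is (2*k + 1)/(k + 1).
Factor: A=2*k + 1; B=k + 1; C=1.
Set up (2*k + 1)·f(k+1) − (k)·f(k) − (1) = 0.
Degrees (1,1,0) ⇒ d ≤ -1.
d = -1 < 0 ⇒ no nonzero polynomial f; not summable.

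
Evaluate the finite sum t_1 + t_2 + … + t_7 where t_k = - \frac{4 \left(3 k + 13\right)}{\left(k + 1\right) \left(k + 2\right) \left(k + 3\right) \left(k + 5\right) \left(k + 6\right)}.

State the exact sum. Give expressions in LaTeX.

Compute t_(k+1)/t_k: get (k + 1)*(k + 5)*(3*k + 16)/((k + 4)*(k + 7)*(3*k + 13)).
A = k + 1, B = k + 7, C = k**2 + 25*k/3 + 52/3.
Set up (k + 1)·f(k+1) − (k + 6)·f(k) − (k**2 + 25*k/3 + 52/3) = 0.
From deg A=1, deg B=1, deg C=2: d=5.
A polynomial solution: f(k) = k*(k + 3)*(k + 4)*(k**2 + 8*k + 17)/30.
Get s_k = R·t_k = 2*k*(-k**2 - 8*k - 17)/(5*(k**3 + 8*k**2 + 17*k + 10)) with R(k) = B(k−1)f(k)/C(k) = k*(k + 3)*(k + 6)*(k**2 + 8*k + 17)/(10*(3*k + 13)).
s_(k+1) − s_k = 4*(-3*k - 13)/(k**5 + 17*k**4 + 107*k**3 + 307*k**2 + 396*k + 180) = t_k.
Evaluate s at k=8 and k=1: -232/585 and -13/45; difference -7/65.

Σ = -7/65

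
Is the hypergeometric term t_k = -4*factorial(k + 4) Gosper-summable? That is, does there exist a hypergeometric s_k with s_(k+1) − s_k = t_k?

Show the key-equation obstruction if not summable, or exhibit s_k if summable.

Compute t_(k+1)/t_k: get k + 5.
A = k + 5, B = 1, C = 1.
Set up (k + 5)·f(k+1) − (1)·f(k) − (1) = 0.
deg f ≤ -1 (via 1,0,0).
Bound -1 < 0, so the key equation has no polynomial solution.

No — t_k has no hypergeometric antidifference.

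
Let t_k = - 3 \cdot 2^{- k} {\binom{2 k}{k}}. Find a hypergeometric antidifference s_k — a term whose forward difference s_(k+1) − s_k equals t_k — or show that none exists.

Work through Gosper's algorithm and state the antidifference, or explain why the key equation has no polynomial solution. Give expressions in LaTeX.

none (Gosper's algorithm certifies no s_k)

Ratio r(k) = (2*k + 1)/(k + 1).
A = 2*k + 1, B = k + 1, C = 1.
f must satisfy (2*k + 1)·f(k+1) − (k)·f(k) = 1.
From deg A=1, deg B=1, deg C=0: d=-1.
Negative degree bound (-1): no f exists, t_k not Gosper-summable.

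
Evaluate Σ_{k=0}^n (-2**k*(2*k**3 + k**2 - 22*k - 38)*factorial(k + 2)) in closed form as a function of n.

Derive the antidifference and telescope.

r(k) = 2*(2*k**4 + 13*k**3 + 7*k**2 - 99*k - 171)/(2*k**3 + k**2 - 22*k - 38) after simplifying.
Factor: A=2*k + 6; B=1; C=k**3 + k**2/2 - 11*k - 19.
f must satisfy (2*k + 6)·f(k+1) − (1)·f(k) = k**3 + k**2/2 - 11*k - 19.
deg f ≤ 2 (via 1,0,3).
Solve for f: f(k) = (k**2 - 4*k - 4)/2 (degree 2 ≤ 2).
So s_k = (B(k−1)f/C)·t_k = ((k**2 - 4*k - 4)/(2*k**3 + k**2 - 22*k - 38))·t_k = 2**k*(-k**2 + 4*k + 4)*factorial(k + 2).
Verify: -2**k*(2*k**3 + k**2 - 22*k - 38)*factorial(k + 2) matches t_k.
s_(n+1) = 2**(n + 1)*(-n**2 + 2*n + 7)*factorial(n + 3) and s_(0) = 8, so S(n) = -2*2**n*n**2*factorial(n + 3) + 4*2**n*n*factorial(n + 3) + 14*2**n*factorial(n + 3) - 8.

S(n) = -2*2**n*n**2*factorial(n + 3) + 4*2**n*n*factorial(n + 3) + 14*2**n*factorial(n + 3) - 8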